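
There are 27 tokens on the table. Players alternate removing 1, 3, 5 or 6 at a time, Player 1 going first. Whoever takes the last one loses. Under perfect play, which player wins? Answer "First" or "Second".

Second

W/L table (W = player to move can force a win):
i:   0  1  2  3  4  5  6  7  8  9 10 11 12 13 14 15 16 17 18 19 20 21 22 23 24 25 26 27
     W  L  W  L  W  L  W  W  W  W  W  W  L  W  L  W  L  W  W  W  W  W  W  L  W  L  W  L
Position 27 is L, so the second player wins.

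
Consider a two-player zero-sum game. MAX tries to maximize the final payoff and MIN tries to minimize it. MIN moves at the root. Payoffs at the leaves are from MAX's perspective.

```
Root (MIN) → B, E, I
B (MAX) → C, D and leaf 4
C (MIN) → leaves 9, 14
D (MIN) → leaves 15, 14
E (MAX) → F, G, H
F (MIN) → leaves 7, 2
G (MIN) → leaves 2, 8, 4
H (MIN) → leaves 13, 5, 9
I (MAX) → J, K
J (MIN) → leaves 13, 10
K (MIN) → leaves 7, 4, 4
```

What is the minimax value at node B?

14

C: min(9, 14) = 9
D: min(15, 14) = 14
B: max(9, 14, 4) = 14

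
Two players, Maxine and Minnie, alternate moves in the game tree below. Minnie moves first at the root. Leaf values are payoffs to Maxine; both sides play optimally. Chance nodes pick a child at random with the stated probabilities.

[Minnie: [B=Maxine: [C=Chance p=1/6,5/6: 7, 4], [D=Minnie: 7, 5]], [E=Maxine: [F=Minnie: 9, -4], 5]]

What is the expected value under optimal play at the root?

5

C (Chance): 1/6·7 + 5/6·4 = 4.5
D (Minnie): min(7, 5) = 5
B (Maxine): max(4.5, 5) = 5
F (Minnie): min(9, -4) = -4
E (Maxine): max(-4, 5) = 5
Root (Minnie): min(5, 5) = 5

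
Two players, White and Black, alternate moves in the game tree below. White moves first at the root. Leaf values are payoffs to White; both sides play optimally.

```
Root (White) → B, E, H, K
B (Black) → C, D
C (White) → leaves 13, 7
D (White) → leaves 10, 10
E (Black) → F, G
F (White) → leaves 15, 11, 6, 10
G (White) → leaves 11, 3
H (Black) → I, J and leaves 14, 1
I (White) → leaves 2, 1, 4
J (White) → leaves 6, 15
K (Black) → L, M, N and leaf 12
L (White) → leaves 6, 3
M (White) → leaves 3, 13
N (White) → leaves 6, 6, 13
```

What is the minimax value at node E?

11

F: max(15, 11, 6, 10) = 15
G: max(11, 3) = 11
E: min(15, 11) = 11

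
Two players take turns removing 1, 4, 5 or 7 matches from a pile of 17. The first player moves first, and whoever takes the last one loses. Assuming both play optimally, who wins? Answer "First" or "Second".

Second

Mark each pile size as W (mover wins) or L (mover loses):
i:   0  1  2  3  4  5  6  7  8  9 10 11 12 13 14 15 16 17
     W  L  W  L  W  W  W  W  W  L  W  L  W  W  W  W  W  L
Position 17 is L, so the second player wins.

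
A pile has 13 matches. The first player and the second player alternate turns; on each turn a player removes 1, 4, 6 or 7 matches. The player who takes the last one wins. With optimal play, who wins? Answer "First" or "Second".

Second

Compute winning (W) and losing (L) positions by backward induction:
i:   0  1  2  3  4  5  6  7  8  9 10 11 12 13
     L  W  L  W  W  L  W  W  W  W  L  W  W  L
Position 13 is L, so the second player wins.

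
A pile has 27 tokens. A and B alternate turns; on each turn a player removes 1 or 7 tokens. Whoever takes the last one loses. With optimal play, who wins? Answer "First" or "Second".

Positions where the player to move wins (W) vs loses (L):
i:   0  1  2  3  4  5  6  7  8  9 10 11 12 13 14 15 16 17 18 19 20 21 22 23 24 25 26 27
     W  L  W  L  W  L  W  L  W  L  W  L  W  L  W  L  W  L  W  L  W  L  W  L  W  L  W  L
Position 27 is L, so the second player wins.

Second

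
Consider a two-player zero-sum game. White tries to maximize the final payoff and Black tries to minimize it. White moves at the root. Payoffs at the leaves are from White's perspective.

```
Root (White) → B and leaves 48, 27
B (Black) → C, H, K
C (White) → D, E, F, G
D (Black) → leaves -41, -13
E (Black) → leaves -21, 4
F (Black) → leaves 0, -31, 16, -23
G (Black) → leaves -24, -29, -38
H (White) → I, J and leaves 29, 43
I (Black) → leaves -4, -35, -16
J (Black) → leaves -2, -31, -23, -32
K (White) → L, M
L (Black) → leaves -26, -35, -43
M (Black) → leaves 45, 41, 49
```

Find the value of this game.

48

D (Black): min(-41, -13) = -41
E (Black): min(-21, 4) = -21
F (Black): min(0, -31, 16, -23) = -31
G (Black): min(-24, -29, -38) = -38
C (White): max(-41, -21, -31, -38) = -21
I (Black): min(-4, -35, -16) = -35
J (Black): min(-2, -31, -23, -32) = -32
H (White): max(-35, -32, 29, 43) = 43
L (Black): min(-26, -35, -43) = -43
M (Black): min(45, 41, 49) = 41
K (White): max(-43, 41) = 41
B (Black): min(-21, 43, 41) = -21
Root (White): max(-21, 48, 27) = 48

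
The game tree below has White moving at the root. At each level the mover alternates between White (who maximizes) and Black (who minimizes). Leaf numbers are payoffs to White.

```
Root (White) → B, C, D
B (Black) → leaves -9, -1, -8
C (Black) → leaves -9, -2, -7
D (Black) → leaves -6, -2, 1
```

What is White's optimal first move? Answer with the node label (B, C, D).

B (Black): min(-9, -1, -8) = -9
C (Black): min(-9, -2, -7) = -9
D (Black): min(-6, -2, 1) = -6
Root (White): max(-9, -9, -6) = -6
White picks the child with the highest value: D (value -6).

D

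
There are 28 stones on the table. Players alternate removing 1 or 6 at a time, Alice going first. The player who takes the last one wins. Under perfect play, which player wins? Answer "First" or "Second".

W/L table (W = player to move can force a win):
i:   0  1  2  3  4  5  6  7  8  9 10 11 12 13 14 15 16 17 18 19 20 21 22 23 24 25 26 27 28
     L  W  L  W  L  W  W  L  W  L  W  L  W  W  L  W  L  W  L  W  W  L  W  L  W  L  W  W  L
Position 28 is L, so the second player wins.

Second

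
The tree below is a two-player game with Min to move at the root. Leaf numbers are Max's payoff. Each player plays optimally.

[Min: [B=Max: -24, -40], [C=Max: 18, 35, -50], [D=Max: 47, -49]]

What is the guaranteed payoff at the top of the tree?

B (Max): max(-24, -40) = -24
C (Max): max(18, 35, -50) = 35
D (Max): max(47, -49) = 47
Root (Min): min(-24, 35, 47) = -24

-24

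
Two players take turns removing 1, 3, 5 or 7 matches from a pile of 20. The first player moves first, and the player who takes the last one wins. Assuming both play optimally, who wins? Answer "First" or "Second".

Second

Positions where the player to move wins (W) vs loses (L):
i:   0  1  2  3  4  5  6  7  8  9 10 11 12 13 14 15 16 17 18 19 20
     L  W  L  W  L  W  L  W  L  W  L  W  L  W  L  W  L  W  L  W  L
Position 20 is L, so the second player wins.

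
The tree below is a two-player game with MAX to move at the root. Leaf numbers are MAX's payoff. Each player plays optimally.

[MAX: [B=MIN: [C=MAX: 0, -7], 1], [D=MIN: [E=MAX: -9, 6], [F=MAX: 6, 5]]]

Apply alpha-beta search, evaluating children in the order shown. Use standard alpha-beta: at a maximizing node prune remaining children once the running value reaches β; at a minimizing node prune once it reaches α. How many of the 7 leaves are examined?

C [α=-∞,β=+∞]: v=0
B [α=-∞,β=+∞]: v=0
E [α=0,β=+∞]: v=6
F [α=0,β=6]: v=6 after child 1 ≥ β → β-cutoff, skip 1
D [α=0,β=+∞]: v=6
Root [α=-∞,β=+∞]: v=6
Leaves evaluated: 6 of 7.

6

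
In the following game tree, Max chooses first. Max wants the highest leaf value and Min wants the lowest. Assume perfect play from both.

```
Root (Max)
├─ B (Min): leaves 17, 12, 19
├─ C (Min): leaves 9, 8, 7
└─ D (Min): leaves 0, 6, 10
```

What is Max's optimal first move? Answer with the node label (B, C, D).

B (Min): min(17, 12, 19) = 12
C (Min): min(9, 8, 7) = 7
D (Min): min(0, 6, 10) = 0
Root (Max): max(12, 7, 0) = 12
Max picks the child with the highest value: B (value 12).

B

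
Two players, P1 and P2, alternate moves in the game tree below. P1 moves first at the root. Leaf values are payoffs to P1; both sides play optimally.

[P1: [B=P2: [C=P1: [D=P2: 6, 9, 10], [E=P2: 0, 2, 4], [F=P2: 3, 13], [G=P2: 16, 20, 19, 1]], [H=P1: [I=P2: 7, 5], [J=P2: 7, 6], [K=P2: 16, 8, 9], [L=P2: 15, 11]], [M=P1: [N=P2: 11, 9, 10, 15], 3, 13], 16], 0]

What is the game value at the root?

D (P2): min(6, 9, 10) = 6
E (P2): min(0, 2, 4) = 0
F (P2): min(3, 13) = 3
G (P2): min(16, 20, 19, 1) = 1
C (P1): max(6, 0, 3, 1) = 6
I (P2): min(7, 5) = 5
J (P2): min(7, 6) = 6
K (P2): min(16, 8, 9) = 8
L (P2): min(15, 11) = 11
H (P1): max(5, 6, 8, 11) = 11
N (P2): min(11, 9, 10, 15) = 9
M (P1): max(9, 3, 13) = 13
B (P2): min(6, 11, 13, 16) = 6
Root (P1): max(6, 0) = 6

6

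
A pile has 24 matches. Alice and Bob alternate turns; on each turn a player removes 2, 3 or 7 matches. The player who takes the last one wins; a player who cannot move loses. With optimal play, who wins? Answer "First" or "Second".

First

i:   0  1  2  3  4  5  6  7  8  9 10 11 12 13 14 15 16 17 18 19 20 21 22 23 24
     L  L  W  W  W  L  L  W  W  W  L  L  W  W  W  L  L  W  W  W  L  L  W  W  W
Position 24 is W, so the first player wins.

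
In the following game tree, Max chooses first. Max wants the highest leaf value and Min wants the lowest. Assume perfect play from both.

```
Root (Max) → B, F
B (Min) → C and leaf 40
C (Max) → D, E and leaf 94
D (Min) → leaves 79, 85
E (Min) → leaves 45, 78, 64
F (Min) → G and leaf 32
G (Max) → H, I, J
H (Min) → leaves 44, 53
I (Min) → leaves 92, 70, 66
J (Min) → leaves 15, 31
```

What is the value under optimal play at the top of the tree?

D (Min): min(79, 85) = 79
E (Min): min(45, 78, 64) = 45
C (Max): max(79, 45, 94) = 94
B (Min): min(94, 40) = 40
H (Min): min(44, 53) = 44
I (Min): min(92, 70, 66) = 66
J (Min): min(15, 31) = 15
G (Max): max(44, 66, 15) = 66
F (Min): min(66, 32) = 32
Root (Max): max(40, 32) = 40

40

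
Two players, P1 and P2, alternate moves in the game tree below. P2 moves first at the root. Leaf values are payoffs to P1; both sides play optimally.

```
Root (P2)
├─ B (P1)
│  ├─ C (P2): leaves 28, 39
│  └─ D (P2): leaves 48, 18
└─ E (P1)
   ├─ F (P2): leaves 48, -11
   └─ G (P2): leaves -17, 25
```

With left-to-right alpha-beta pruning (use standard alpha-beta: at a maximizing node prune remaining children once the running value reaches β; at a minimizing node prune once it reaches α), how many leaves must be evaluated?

C [α=-∞,β=+∞]: v=28
D [α=28,β=+∞]: v=18
B [α=-∞,β=+∞]: v=28
F [α=-∞,β=28]: v=-11
G [α=-11,β=28]: v=-17 after child 1 ≤ α → α-cutoff, skip 1
E [α=-∞,β=28]: v=-11
Root [α=-∞,β=+∞]: v=-11
Leaves evaluated: 7 of 8.

7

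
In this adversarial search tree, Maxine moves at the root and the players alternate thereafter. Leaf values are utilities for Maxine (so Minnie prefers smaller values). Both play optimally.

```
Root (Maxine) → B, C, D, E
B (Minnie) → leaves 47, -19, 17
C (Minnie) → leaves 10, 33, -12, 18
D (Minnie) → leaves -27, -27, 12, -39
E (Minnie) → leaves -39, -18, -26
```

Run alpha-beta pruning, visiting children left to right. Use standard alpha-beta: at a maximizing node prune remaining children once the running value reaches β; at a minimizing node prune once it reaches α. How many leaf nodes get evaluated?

9

B [α=-∞,β=+∞]: v=-19
C [α=-19,β=+∞]: v=-12
D [α=-12,β=+∞]: v=-27 after child 1 ≤ α → α-cutoff, skip 3
E [α=-12,β=+∞]: v=-39 after child 1 ≤ α → α-cutoff, skip 2
Root [α=-∞,β=+∞]: v=-12
Leaves evaluated: 9 of 14.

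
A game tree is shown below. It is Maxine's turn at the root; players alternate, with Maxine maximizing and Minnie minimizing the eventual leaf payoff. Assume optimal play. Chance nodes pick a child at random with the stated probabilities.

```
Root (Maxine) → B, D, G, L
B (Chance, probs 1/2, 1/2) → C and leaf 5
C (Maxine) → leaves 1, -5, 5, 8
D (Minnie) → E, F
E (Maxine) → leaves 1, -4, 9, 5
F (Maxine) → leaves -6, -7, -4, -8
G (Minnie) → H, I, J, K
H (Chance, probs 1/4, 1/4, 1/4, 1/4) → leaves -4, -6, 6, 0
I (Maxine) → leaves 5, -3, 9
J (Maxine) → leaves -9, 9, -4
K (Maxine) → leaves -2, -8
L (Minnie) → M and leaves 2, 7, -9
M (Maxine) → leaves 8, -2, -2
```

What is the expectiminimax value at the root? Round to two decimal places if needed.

6.5

C (Maxine): max(1, -5, 5, 8) = 8
B (Chance): 1/2·8 + 1/2·5 = 6.5
E (Maxine): max(1, -4, 9, 5) = 9
F (Maxine): max(-6, -7, -4, -8) = -4
D (Minnie): min(9, -4) = -4
H (Chance): 1/4·-4 + 1/4·-6 + 1/4·6 + 1/4·0 = -1
I (Maxine): max(5, -3, 9) = 9
J (Maxine): max(-9, 9, -4) = 9
K (Maxine): max(-2, -8) = -2
G (Minnie): min(-1, 9, 9, -2) = -2
M (Maxine): max(8, -2, -2) = 8
L (Minnie): min(8, 2, 7, -9) = -9
Root (Maxine): max(6.5, -4, -2, -9) = 6.5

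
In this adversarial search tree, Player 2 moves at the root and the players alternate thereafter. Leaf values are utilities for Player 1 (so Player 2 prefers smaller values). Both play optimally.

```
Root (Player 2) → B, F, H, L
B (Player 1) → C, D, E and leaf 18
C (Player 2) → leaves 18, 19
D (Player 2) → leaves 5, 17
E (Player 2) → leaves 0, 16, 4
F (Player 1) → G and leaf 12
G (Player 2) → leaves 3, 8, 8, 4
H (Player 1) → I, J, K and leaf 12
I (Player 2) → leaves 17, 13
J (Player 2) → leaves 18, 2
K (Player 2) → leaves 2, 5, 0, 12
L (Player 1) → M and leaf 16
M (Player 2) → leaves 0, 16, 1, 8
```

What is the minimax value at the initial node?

C (Player 2): min(18, 19) = 18
D (Player 2): min(5, 17) = 5
E (Player 2): min(0, 16, 4) = 0
B (Player 1): max(18, 5, 0, 18) = 18
G (Player 2): min(3, 8, 8, 4) = 3
F (Player 1): max(3, 12) = 12
I (Player 2): min(17, 13) = 13
J (Player 2): min(18, 2) = 2
K (Player 2): min(2, 5, 0, 12) = 0
H (Player 1): max(13, 2, 0, 12) = 13
M (Player 2): min(0, 16, 1, 8) = 0
L (Player 1): max(0, 16) = 16
Root (Player 2): min(18, 12, 13, 16) = 12

12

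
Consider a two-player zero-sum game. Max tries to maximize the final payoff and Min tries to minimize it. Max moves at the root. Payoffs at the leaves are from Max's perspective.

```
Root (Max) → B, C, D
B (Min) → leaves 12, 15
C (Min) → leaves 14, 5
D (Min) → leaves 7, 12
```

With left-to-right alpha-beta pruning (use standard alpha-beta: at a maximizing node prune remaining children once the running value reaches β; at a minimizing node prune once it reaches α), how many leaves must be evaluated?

5

B [α=-∞,β=+∞]: v=12
C [α=12,β=+∞]: v=5
D [α=12,β=+∞]: v=7 after child 1 ≤ α → α-cutoff, skip 1
Root [α=-∞,β=+∞]: v=12
Leaves evaluated: 5 of 6.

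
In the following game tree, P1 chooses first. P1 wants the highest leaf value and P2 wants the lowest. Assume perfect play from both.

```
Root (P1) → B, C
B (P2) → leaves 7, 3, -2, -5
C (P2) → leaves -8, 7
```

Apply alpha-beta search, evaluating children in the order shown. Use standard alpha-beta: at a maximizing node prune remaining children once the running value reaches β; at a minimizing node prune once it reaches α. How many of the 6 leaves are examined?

5

B [α=-∞,β=+∞]: v=-5
C [α=-5,β=+∞]: v=-8 after child 1 ≤ α → α-cutoff, skip 1
Root [α=-∞,β=+∞]: v=-5
Leaves evaluated: 5 of 6.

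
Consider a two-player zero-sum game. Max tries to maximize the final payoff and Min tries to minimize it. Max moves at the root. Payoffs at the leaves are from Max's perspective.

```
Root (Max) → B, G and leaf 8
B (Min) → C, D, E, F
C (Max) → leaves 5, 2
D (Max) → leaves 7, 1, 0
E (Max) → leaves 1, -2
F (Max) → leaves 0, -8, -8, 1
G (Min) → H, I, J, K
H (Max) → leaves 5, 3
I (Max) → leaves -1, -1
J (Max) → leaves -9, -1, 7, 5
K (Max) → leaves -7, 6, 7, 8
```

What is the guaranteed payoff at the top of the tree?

8

C (Max): max(5, 2) = 5
D (Max): max(7, 1, 0) = 7
E (Max): max(1, -2) = 1
F (Max): max(0, -8, -8, 1) = 1
B (Min): min(5, 7, 1, 1) = 1
H (Max): max(5, 3) = 5
I (Max): max(-1, -1) = -1
J (Max): max(-9, -1, 7, 5) = 7
K (Max): max(-7, 6, 7, 8) = 8
G (Min): min(5, -1, 7, 8) = -1
Root (Max): max(1, -1, 8) = 8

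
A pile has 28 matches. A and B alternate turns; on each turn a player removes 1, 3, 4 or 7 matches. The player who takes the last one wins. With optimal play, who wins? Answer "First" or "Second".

First

Mark each pile size as W (mover wins) or L (mover loses):
i:   0  1  2  3  4  5  6  7  8  9 10 11 12 13 14 15 16 17 18 19 20 21 22 23 24 25 26 27 28
     L  W  L  W  W  W  W  W  L  W  L  W  W  W  W  W  L  W  L  W  W  W  W  W  L  W  L  W  W
Position 28 is W, so the first player wins.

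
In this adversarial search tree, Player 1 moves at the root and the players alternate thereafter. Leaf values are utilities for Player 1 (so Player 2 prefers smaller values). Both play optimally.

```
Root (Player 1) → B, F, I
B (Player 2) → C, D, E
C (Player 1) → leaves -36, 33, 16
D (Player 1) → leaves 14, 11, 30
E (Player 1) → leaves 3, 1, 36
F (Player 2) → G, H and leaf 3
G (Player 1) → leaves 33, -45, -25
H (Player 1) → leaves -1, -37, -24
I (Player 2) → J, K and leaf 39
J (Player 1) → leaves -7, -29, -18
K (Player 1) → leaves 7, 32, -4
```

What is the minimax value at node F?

-1

G: max(33, -45, -25) = 33
H: max(-1, -37, -24) = -1
F: min(33, -1, 3) = -1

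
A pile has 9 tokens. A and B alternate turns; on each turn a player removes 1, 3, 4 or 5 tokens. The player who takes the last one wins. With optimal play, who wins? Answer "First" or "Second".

Mark each pile size as W (mover wins) or L (mover loses):
i:   0  1  2  3  4  5  6  7  8  9
     L  W  L  W  W  W  W  W  L  W
Position 9 is W, so the first player wins.

First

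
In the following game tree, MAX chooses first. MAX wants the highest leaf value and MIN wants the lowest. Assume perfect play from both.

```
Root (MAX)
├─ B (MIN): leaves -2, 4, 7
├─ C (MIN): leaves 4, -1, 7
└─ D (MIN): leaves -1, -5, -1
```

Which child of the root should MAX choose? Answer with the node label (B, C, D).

C

B (MIN): min(-2, 4, 7) = -2
C (MIN): min(4, -1, 7) = -1
D (MIN): min(-1, -5, -1) = -5
Root (MAX): max(-2, -1, -5) = -1
MAX picks the child with the highest value: C (value -1).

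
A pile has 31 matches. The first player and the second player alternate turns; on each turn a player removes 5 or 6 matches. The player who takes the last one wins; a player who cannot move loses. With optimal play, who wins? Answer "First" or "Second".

i:   0  1  2  3  4  5  6  7  8  9 10 11 12 13 14 15 16 17 18 19 20 21 22 23 24 25 26 27 28 29 30 31
     L  L  L  L  L  W  W  W  W  W  W  L  L  L  L  L  W  W  W  W  W  W  L  L  L  L  L  W  W  W  W  W
Position 31 is W, so the first player wins.

First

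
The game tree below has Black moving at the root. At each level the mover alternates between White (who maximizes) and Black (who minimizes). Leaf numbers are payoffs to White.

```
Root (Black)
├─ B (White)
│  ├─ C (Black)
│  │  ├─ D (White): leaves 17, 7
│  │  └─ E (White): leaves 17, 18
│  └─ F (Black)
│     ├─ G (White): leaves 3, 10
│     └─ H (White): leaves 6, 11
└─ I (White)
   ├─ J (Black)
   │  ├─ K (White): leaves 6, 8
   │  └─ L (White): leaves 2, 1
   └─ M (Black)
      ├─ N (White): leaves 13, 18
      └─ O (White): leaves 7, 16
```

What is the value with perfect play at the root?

D (White): max(17, 7) = 17
E (White): max(17, 18) = 18
C (Black): min(17, 18) = 17
G (White): max(3, 10) = 10
H (White): max(6, 11) = 11
F (Black): min(10, 11) = 10
B (White): max(17, 10) = 17
K (White): max(6, 8) = 8
L (White): max(2, 1) = 2
J (Black): min(8, 2) = 2
N (White): max(13, 18) = 18
O (White): max(7, 16) = 16
M (Black): min(18, 16) = 16
I (White): max(2, 16) = 16
Root (Black): min(17, 16) = 16

16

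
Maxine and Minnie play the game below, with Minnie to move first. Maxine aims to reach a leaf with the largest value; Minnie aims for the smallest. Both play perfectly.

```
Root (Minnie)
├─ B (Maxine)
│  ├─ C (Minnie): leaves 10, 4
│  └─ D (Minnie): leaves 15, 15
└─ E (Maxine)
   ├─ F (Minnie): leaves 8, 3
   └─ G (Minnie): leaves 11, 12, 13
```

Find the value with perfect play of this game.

11

C (Minnie): min(10, 4) = 4
D (Minnie): min(15, 15) = 15
B (Maxine): max(4, 15) = 15
F (Minnie): min(8, 3) = 3
G (Minnie): min(11, 12, 13) = 11
E (Maxine): max(3, 11) = 11
Root (Minnie): min(15, 11) = 11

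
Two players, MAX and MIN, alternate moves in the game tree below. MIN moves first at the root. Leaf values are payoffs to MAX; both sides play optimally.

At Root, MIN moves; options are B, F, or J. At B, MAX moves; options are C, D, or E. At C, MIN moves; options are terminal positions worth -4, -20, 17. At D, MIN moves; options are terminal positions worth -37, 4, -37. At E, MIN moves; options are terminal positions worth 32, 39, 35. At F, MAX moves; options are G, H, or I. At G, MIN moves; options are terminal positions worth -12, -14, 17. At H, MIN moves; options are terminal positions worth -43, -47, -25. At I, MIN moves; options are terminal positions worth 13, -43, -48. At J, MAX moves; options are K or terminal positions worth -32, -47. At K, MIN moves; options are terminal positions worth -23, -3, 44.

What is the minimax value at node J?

K: min(-23, -3, 44) = -23
J: max(-23, -32, -47) = -23

-23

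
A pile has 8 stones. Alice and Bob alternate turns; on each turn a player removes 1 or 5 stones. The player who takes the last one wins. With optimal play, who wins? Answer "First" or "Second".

Second

W/L table (W = player to move can force a win):
i:   0  1  2  3  4  5  6  7  8
     L  W  L  W  L  W  L  W  L
Position 8 is L, so the second player wins.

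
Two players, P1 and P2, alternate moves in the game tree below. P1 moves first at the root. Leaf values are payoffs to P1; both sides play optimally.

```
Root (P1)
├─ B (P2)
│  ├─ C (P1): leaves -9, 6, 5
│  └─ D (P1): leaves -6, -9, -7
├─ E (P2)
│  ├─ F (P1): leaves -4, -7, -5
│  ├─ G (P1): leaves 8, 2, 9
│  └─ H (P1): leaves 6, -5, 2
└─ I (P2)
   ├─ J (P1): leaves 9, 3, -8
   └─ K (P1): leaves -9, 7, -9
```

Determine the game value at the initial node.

C (P1): max(-9, 6, 5) = 6
D (P1): max(-6, -9, -7) = -6
B (P2): min(6, -6) = -6
F (P1): max(-4, -7, -5) = -4
G (P1): max(8, 2, 9) = 9
H (P1): max(6, -5, 2) = 6
E (P2): min(-4, 9, 6) = -4
J (P1): max(9, 3, -8) = 9
K (P1): max(-9, 7, -9) = 7
I (P2): min(9, 7) = 7
Root (P1): max(-6, -4, 7) = 7

7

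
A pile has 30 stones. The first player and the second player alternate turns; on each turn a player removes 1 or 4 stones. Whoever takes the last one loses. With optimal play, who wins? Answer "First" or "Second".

i:   0  1  2  3  4  5  6  7  8  9 10 11 12 13 14 15 16 17 18 19 20 21 22 23 24 25 26 27 28 29 30
     W  L  W  L  W  W  L  W  L  W  W  L  W  L  W  W  L  W  L  W  W  L  W  L  W  W  L  W  L  W  W
Position 30 is W, so the first player wins.

First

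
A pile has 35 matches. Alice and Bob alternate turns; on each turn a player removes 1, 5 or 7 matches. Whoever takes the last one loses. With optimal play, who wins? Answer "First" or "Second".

Second

W/L table (W = player to move can force a win):
i:   0  1  2  3  4  5  6  7  8  9 10 11 12 13 14 15 16 17 18 19 20 21 22 23 24 25 26 27 28 29 30 31 32 33 34 35
     W  L  W  L  W  L  W  L  W  L  W  L  W  L  W  L  W  L  W  L  W  L  W  L  W  L  W  L  W  L  W  L  W  L  W  L
Position 35 is L, so the second player wins.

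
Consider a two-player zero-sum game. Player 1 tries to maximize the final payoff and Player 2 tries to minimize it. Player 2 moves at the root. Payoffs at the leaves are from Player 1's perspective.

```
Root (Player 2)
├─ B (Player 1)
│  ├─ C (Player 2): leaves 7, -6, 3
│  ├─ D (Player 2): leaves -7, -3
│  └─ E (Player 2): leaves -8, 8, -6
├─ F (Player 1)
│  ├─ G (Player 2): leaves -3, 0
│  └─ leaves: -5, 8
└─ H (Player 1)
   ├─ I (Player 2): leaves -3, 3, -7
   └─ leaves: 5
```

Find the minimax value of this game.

C (Player 2): min(7, -6, 3) = -6
D (Player 2): min(-7, -3) = -7
E (Player 2): min(-8, 8, -6) = -8
B (Player 1): max(-6, -7, -8) = -6
G (Player 2): min(-3, 0) = -3
F (Player 1): max(-3, -5, 8) = 8
I (Player 2): min(-3, 3, -7) = -7
H (Player 1): max(-7, 5) = 5
Root (Player 2): min(-6, 8, 5) = -6

-6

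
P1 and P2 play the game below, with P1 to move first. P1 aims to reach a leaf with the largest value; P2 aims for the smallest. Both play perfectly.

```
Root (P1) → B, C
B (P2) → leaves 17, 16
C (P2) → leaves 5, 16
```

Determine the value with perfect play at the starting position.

16

B (P2): min(17, 16) = 16
C (P2): min(5, 16) = 5
Root (P1): max(16, 5) = 16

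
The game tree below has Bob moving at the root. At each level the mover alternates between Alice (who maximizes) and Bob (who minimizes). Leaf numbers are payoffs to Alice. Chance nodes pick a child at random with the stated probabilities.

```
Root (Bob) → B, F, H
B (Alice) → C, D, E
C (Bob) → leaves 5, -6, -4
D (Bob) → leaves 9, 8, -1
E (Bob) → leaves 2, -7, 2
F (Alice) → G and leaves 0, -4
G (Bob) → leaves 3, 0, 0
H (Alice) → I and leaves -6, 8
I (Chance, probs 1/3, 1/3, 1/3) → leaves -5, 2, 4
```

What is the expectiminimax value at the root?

C (Bob): min(5, -6, -4) = -6
D (Bob): min(9, 8, -1) = -1
E (Bob): min(2, -7, 2) = -7
B (Alice): max(-6, -1, -7) = -1
G (Bob): min(3, 0, 0) = 0
F (Alice): max(0, 0, -4) = 0
I (Chance): 1/3·-5 + 1/3·2 + 1/3·4 = 0.33
H (Alice): max(0.33, -6, 8) = 8
Root (Bob): min(-1, 0, 8) = -1

-1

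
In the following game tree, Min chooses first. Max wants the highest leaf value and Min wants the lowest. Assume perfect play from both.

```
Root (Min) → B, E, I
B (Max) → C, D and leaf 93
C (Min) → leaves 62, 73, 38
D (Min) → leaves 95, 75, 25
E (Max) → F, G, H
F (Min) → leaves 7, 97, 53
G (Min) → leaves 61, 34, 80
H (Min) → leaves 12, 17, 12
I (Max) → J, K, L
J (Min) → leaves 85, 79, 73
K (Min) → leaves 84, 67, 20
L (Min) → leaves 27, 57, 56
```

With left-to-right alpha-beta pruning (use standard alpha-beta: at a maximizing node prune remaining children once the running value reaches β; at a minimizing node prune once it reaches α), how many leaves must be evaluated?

17

C [α=-∞,β=+∞]: v=38
D [α=38,β=+∞]: v=25
B [α=-∞,β=+∞]: v=93
F [α=-∞,β=93]: v=7
G [α=7,β=93]: v=34
H [α=34,β=93]: v=12 after child 1 ≤ α → α-cutoff, skip 2
E [α=-∞,β=93]: v=34
J [α=-∞,β=34]: v=73
I [α=-∞,β=34]: v=73 after child 1 ≥ β → β-cutoff, skip 2
Root [α=-∞,β=+∞]: v=34
Leaves evaluated: 17 of 25.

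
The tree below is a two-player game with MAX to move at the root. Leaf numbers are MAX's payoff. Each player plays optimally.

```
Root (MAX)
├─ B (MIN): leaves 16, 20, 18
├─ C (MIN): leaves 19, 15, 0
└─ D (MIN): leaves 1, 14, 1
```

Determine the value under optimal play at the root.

16

B (MIN): min(16, 20, 18) = 16
C (MIN): min(19, 15, 0) = 0
D (MIN): min(1, 14, 1) = 1
Root (MAX): max(16, 0, 1) = 16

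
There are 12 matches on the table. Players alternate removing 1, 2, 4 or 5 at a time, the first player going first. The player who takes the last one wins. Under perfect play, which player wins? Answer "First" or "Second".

W/L table (W = player to move can force a win):
i:   0  1  2  3  4  5  6  7  8  9 10 11 12
     L  W  W  L  W  W  L  W  W  L  W  W  L
Position 12 is L, so the second player wins.

Second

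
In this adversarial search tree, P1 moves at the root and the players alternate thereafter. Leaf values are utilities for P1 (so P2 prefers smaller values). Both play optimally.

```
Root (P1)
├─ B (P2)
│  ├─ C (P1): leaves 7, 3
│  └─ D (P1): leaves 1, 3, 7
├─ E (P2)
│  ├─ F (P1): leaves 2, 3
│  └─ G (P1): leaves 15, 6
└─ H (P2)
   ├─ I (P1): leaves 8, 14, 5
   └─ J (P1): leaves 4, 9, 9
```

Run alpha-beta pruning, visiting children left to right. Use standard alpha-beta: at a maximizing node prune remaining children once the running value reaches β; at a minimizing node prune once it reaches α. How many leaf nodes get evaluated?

C [α=-∞,β=+∞]: v=7
D [α=-∞,β=7]: v=7
B [α=-∞,β=+∞]: v=7
F [α=7,β=+∞]: v=3
E [α=7,β=+∞]: v=3 after child 1 ≤ α → α-cutoff, skip 1
I [α=7,β=+∞]: v=14
J [α=7,β=14]: v=9
H [α=7,β=+∞]: v=9
Root [α=-∞,β=+∞]: v=9
Leaves evaluated: 13 of 15.

13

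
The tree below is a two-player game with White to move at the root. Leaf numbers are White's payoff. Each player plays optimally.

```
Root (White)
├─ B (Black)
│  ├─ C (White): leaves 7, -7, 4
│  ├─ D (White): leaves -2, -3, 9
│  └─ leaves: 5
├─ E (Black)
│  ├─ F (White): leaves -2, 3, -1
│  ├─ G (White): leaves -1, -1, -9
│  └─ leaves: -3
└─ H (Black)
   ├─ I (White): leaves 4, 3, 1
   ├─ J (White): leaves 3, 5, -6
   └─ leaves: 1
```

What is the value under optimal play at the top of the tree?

C (White): max(7, -7, 4) = 7
D (White): max(-2, -3, 9) = 9
B (Black): min(7, 9, 5) = 5
F (White): max(-2, 3, -1) = 3
G (White): max(-1, -1, -9) = -1
E (Black): min(3, -1, -3) = -3
I (White): max(4, 3, 1) = 4
J (White): max(3, 5, -6) = 5
H (Black): min(4, 5, 1) = 1
Root (White): max(5, -3, 1) = 5

5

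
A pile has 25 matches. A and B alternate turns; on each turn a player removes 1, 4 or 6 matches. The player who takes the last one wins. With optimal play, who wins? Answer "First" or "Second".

Compute winning (W) and losing (L) positions by backward induction:
i:   0  1  2  3  4  5  6  7  8  9 10 11 12 13 14 15 16 17 18 19 20 21 22 23 24 25
     L  W  L  W  W  L  W  L  W  W  L  W  L  W  W  L  W  L  W  W  L  W  L  W  W  L
Position 25 is L, so the second player wins.

Second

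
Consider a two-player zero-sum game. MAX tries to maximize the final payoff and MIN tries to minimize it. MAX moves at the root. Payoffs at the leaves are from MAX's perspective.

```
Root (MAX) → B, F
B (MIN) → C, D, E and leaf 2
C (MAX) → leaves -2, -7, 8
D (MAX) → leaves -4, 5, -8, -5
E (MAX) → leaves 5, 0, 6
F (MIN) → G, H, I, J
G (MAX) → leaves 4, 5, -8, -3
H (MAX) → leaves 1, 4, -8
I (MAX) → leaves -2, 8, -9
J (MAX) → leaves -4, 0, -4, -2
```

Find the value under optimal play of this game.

2

C (MAX): max(-2, -7, 8) = 8
D (MAX): max(-4, 5, -8, -5) = 5
E (MAX): max(5, 0, 6) = 6
B (MIN): min(8, 5, 6, 2) = 2
G (MAX): max(4, 5, -8, -3) = 5
H (MAX): max(1, 4, -8) = 4
I (MAX): max(-2, 8, -9) = 8
J (MAX): max(-4, 0, -4, -2) = 0
F (MIN): min(5, 4, 8, 0) = 0
Root (MAX): max(2, 0) = 2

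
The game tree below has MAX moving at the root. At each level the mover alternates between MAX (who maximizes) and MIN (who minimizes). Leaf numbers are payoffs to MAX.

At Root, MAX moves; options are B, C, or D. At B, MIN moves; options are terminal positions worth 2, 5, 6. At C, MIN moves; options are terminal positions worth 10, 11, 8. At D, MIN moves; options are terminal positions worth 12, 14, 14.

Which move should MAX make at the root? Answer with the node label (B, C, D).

D

B (MIN): min(2, 5, 6) = 2
C (MIN): min(10, 11, 8) = 8
D (MIN): min(12, 14, 14) = 12
Root (MAX): max(2, 8, 12) = 12
MAX picks the child with the highest value: D (value 12).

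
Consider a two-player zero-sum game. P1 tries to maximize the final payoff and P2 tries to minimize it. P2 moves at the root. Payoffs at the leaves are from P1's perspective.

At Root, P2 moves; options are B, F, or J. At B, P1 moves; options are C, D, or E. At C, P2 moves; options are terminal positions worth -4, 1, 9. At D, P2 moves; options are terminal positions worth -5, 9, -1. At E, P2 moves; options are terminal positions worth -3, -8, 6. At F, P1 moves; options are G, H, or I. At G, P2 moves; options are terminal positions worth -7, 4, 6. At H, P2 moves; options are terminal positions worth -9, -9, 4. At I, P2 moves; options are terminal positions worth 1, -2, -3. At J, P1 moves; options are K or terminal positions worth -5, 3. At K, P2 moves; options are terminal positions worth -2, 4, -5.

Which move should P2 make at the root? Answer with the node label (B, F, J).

C (P2): min(-4, 1, 9) = -4
D (P2): min(-5, 9, -1) = -5
E (P2): min(-3, -8, 6) = -8
B (P1): max(-4, -5, -8) = -4
G (P2): min(-7, 4, 6) = -7
H (P2): min(-9, -9, 4) = -9
I (P2): min(1, -2, -3) = -3
F (P1): max(-7, -9, -3) = -3
K (P2): min(-2, 4, -5) = -5
J (P1): max(-5, -5, 3) = 3
Root (P2): min(-4, -3, 3) = -4
P2 picks the child with the lowest value: B (value -4).

B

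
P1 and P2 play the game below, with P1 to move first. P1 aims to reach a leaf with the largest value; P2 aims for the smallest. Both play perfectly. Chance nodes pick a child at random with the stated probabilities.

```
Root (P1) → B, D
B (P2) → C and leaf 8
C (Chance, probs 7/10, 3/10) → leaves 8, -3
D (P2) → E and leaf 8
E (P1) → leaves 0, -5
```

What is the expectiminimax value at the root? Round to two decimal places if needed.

4.7

C (Chance): 7/10·8 + 3/10·-3 = 4.7
B (P2): min(4.7, 8) = 4.7
E (P1): max(0, -5) = 0
D (P2): min(0, 8) = 0
Root (P1): max(4.7, 0) = 4.7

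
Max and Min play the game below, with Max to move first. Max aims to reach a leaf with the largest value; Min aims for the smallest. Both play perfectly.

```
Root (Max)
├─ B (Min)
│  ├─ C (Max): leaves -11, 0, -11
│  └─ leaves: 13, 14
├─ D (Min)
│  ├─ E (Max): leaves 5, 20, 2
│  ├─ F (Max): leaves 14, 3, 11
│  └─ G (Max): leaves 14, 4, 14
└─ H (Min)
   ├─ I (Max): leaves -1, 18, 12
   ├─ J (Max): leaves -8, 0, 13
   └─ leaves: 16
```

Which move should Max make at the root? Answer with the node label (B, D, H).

D

C (Max): max(-11, 0, -11) = 0
B (Min): min(0, 13, 14) = 0
E (Max): max(5, 20, 2) = 20
F (Max): max(14, 3, 11) = 14
G (Max): max(14, 4, 14) = 14
D (Min): min(20, 14, 14) = 14
I (Max): max(-1, 18, 12) = 18
J (Max): max(-8, 0, 13) = 13
H (Min): min(18, 13, 16) = 13
Root (Max): max(0, 14, 13) = 14
Max picks the child with the highest value: D (value 14).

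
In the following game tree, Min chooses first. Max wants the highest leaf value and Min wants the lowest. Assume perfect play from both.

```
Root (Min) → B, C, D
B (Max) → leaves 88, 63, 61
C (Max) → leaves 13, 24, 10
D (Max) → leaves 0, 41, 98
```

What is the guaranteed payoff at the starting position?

B (Max): max(88, 63, 61) = 88
C (Max): max(13, 24, 10) = 24
D (Max): max(0, 41, 98) = 98
Root (Min): min(88, 24, 98) = 24

24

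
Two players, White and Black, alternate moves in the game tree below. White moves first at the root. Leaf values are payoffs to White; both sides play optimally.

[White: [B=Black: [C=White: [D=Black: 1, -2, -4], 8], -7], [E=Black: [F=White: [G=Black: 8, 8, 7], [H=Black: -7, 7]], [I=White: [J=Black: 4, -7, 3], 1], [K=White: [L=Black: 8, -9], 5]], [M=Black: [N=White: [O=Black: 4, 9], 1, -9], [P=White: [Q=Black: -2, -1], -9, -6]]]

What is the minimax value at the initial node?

1

D (Black): min(1, -2, -4) = -4
C (White): max(-4, 8) = 8
B (Black): min(8, -7) = -7
G (Black): min(8, 8, 7) = 7
H (Black): min(-7, 7) = -7
F (White): max(7, -7) = 7
J (Black): min(4, -7, 3) = -7
I (White): max(-7, 1) = 1
L (Black): min(8, -9) = -9
K (White): max(-9, 5) = 5
E (Black): min(7, 1, 5) = 1
O (Black): min(4, 9) = 4
N (White): max(4, 1, -9) = 4
Q (Black): min(-2, -1) = -2
P (White): max(-2, -9, -6) = -2
M (Black): min(4, -2) = -2
Root (White): max(-7, 1, -2) = 1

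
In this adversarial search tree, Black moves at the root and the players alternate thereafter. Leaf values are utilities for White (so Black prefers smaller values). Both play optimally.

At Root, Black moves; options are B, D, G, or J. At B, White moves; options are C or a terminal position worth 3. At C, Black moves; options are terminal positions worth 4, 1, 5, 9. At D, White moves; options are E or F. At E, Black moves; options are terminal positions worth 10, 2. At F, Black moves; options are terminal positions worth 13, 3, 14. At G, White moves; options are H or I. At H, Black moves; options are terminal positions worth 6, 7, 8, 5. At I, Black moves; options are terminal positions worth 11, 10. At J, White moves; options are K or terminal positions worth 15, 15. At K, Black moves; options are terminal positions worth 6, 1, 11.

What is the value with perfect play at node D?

E: min(10, 2) = 2
F: min(13, 3, 14) = 3
D: max(2, 3) = 3

3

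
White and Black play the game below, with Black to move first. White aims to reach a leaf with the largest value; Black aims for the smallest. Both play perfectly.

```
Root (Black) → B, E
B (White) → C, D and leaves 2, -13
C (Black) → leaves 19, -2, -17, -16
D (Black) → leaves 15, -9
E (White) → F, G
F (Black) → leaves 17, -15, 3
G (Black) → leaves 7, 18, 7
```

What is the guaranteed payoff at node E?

F: min(17, -15, 3) = -15
G: min(7, 18, 7) = 7
E: max(-15, 7) = 7

7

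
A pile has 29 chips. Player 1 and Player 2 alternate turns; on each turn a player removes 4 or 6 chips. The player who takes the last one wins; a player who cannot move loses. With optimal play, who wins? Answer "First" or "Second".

Positions where the player to move wins (W) vs loses (L):
i:   0  1  2  3  4  5  6  7  8  9 10 11 12 13 14 15 16 17 18 19 20 21 22 23 24 25 26 27 28 29
     L  L  L  L  W  W  W  W  W  W  L  L  L  L  W  W  W  W  W  W  L  L  L  L  W  W  W  W  W  W
Position 29 is W, so the first player wins.

First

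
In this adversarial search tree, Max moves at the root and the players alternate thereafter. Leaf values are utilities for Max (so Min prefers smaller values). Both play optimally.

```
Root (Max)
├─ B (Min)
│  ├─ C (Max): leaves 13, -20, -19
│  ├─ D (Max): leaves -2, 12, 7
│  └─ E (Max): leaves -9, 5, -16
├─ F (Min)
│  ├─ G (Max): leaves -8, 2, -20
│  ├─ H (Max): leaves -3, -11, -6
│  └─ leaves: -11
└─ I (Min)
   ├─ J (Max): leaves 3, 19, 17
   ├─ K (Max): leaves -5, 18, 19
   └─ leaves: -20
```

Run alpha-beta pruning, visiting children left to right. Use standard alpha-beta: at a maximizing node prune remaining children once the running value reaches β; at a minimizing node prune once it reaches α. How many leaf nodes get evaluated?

19

C [α=-∞,β=+∞]: v=13
D [α=-∞,β=13]: v=12
E [α=-∞,β=12]: v=5
B [α=-∞,β=+∞]: v=5
G [α=5,β=+∞]: v=2
F [α=5,β=+∞]: v=2 after child 1 ≤ α → α-cutoff, skip 2
J [α=5,β=+∞]: v=19
K [α=5,β=19]: v=19
I [α=5,β=+∞]: v=-20
Root [α=-∞,β=+∞]: v=5
Leaves evaluated: 19 of 23.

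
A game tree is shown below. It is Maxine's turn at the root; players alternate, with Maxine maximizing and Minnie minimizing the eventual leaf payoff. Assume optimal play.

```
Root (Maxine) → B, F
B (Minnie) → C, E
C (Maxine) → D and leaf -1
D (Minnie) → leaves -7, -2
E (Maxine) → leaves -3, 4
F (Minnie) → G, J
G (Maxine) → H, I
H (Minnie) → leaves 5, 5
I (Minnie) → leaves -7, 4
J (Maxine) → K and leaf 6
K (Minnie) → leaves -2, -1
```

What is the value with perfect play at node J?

6

K: min(-2, -1) = -2
J: max(-2, 6) = 6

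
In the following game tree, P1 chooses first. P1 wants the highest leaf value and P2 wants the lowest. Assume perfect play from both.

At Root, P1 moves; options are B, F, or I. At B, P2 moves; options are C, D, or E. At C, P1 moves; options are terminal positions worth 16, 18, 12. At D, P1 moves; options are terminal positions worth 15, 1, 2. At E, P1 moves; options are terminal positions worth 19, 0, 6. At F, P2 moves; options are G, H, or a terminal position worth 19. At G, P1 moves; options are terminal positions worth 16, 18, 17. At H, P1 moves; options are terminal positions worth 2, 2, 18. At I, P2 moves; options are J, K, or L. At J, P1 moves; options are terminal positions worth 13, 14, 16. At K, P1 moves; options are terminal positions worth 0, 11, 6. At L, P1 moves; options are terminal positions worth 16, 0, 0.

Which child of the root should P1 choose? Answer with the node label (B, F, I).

C (P1): max(16, 18, 12) = 18
D (P1): max(15, 1, 2) = 15
E (P1): max(19, 0, 6) = 19
B (P2): min(18, 15, 19) = 15
G (P1): max(16, 18, 17) = 18
H (P1): max(2, 2, 18) = 18
F (P2): min(18, 18, 19) = 18
J (P1): max(13, 14, 16) = 16
K (P1): max(0, 11, 6) = 11
L (P1): max(16, 0, 0) = 16
I (P2): min(16, 11, 16) = 11
Root (P1): max(15, 18, 11) = 18
P1 picks the child with the highest value: F (value 18).

F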